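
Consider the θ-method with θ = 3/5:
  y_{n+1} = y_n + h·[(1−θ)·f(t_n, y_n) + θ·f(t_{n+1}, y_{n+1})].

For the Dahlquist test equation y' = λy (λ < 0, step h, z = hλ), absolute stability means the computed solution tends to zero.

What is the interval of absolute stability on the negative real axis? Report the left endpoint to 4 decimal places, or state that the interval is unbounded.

Test eqn y'=λy, z=hλ:
  y_{n+1} = y_n + z·[2/5·y_n + 3/5·y_{n+1}] ⇒ (1 − 3/5z)y_{n+1} = (1 + 2/5z)y_n
  Hence R(z) = (1 + 2/5z)/(1 − 3/5z).

Need |R(x)|<1, x<0.
x=-1.15: |R|=0.3195
x=-2: |R|=0.0909
x=-10: |R|=0.4286
x=-100: |R|=0.6393
θ=3/5≥1/2 ⇒ |1+2/5x|<|1−3/5x| ∀x<0 ⇒ unbounded interval.

unbounded; (−∞, 0).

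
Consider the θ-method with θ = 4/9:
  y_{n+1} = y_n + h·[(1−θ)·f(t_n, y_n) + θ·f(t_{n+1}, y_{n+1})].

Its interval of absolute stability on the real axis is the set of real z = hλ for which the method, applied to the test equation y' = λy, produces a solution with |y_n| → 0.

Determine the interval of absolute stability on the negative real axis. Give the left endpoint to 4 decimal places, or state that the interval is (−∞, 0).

With y'=λy (z=hλ):
  y_{n+1} = y_n + z·[5/9·y_n + 4/9·y_{n+1}] ⇒ (1 − 4/9z)y_{n+1} = (1 + 5/9z)y_n
  ⇒ R(z) = (1 + 5/9z)/(1 − 4/9z).

Boundary: |R(x)|=1, x<0.
x=-0.36: |R|=0.6897
R=−1: 1+5/9x = −1+4/9x ⇒ -1/9x=2 ⇒ x=2/(-1/9)=-18.0000
Confirm numerically:
  x=-16.878: |R|=0.98534 <1
  x=-15.063: |R|=0.95759 <1
  x=-8.689: |R|=0.78721 <1
  x=-18.184: |R|=1.00225 >1
  x=-18.145: |R|=1.00178 >1
  x=-18.110: |R|=1.00135 >1
Stable set (-18.0000, 0).

(-18.0000, 0).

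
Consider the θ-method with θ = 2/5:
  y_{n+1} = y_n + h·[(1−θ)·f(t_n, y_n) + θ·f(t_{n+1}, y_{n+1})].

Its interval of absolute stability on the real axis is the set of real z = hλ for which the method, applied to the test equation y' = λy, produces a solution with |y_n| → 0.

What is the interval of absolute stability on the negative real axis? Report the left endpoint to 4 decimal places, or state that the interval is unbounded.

z∈(-10.0000,0).

On y'=λy, z=hλ:
  y_{n+1} = y_n + z·[3/5·y_n + 2/5·y_{n+1}] ⇒ (1 − 2/5z)y_{n+1} = (1 + 3/5z)y_n
  so R(z) = (1 + 3/5z)/(1 − 2/5z).

Boundary: |R(x)|=1, x<0.
x=-0.89: |R|=0.3437
R=−1: 1+3/5x = −1+2/5x ⇒ -1/5x=2 ⇒ x=2/(-1/5)=-10.0000
Confirm numerically:
  x=-8.942: |R|=0.95377 <1
  x=-7.774: |R|=0.89167 <1
  x=-5.702: |R|=0.73799 <1
  x=-4.845: |R|=0.64908 <1
  x=-10.501: |R|=1.01927 >1
  x=-10.085: |R|=1.00338 >1
  x=-10.054: |R|=1.00215 >1
Stable set (-10.0000, 0).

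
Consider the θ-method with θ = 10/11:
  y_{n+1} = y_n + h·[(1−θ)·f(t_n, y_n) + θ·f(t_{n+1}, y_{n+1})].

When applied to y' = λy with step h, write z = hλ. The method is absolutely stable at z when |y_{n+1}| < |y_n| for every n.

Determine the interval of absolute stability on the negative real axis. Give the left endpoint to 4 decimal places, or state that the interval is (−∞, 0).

interval (−∞, 0).

On y'=λy, z=hλ:
  y_{n+1} = y_n + z·[1/11·y_n + 10/11·y_{n+1}] ⇒ (1 − 10/11z)y_{n+1} = (1 + 1/11z)y_n
  R(z) = (1 + 1/11z)/(1 − 10/11z).

Solve |R(x)|<1 on ℝ⁻.
x=-0.54: |R|=0.6378
x=-2: |R|=0.2903
x=-10: |R|=0.0090
x=-100: |R|=0.0880
θ=10/11≥1/2 ⇒ |1+1/11x|<|1−10/11x| ∀x<0 ⇒ interval (−∞,0).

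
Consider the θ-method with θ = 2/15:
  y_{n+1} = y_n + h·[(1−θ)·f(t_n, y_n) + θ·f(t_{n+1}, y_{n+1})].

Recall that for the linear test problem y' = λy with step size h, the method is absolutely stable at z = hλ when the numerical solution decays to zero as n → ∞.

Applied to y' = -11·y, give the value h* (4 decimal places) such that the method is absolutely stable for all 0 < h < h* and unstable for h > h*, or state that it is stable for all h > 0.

With y'=λy (z=hλ):
  y_{n+1} = y_n + z·[13/15·y_n + 2/15·y_{n+1}] ⇒ (1 − 2/15z)y_{n+1} = (1 + 13/15z)y_n
  R(z) = (1 + 13/15z)/(1 − 2/15z).

Need |R(x)|<1, x<0.
x=-1.06: |R|=0.0713
R=−1: 1+13/15x = −1+2/15x ⇒ -11/15x=2 ⇒ x=2/(-11/15)=-2.7273
Confirm numerically:
  x=-2.347: |R|=0.78760 <1
  x=-1.958: |R|=0.55265 <1
  x=-1.096: |R|=0.04374 <1
  x=-2.936: |R|=1.11000 >1
  x=-2.877: |R|=1.07936 >1
Stable set (-2.7273, 0).

(-2.7273,0); λ=-11 ⇒ h* = (30/11)/11 = 0.2479.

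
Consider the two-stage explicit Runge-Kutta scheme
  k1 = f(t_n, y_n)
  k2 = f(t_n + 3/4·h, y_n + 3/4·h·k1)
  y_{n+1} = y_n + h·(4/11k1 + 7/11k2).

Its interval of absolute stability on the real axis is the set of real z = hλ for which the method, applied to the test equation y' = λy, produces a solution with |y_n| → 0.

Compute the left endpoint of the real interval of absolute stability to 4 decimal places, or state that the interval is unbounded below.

left endpoint -2.0952.

Test eqn y'=λy, z=hλ:
  k1=λy_n ⇒ h·k1=z·y_n;  k2=λ(1+3/4z)y_n ⇒ h·k2=z(1+3/4z)y_n
  y_{n+1}/y_n = 1 + 4/11z + 7/11z(1+3/4z) = 1 + z + 21/44z²
  Hence R(z) = 1 + z + 21/44z².

Need |R(x)|<1, x<0.
x=-0.66: |R|=0.5479
R=1: x+21/44x²=0 ⇒ x=−44/21=-2.0952; min R=1−1/(4·21/44)=0.4762>−1
Confirm numerically:
  x=-1.952: |R|=0.86655 <1
  x=-1.847: |R|=0.78117 <1
  x=-1.145: |R|=0.48072 <1
  x=-1.085: |R|=0.47686 <1
  x=-2.650: |R|=1.70165 >1
  x=-2.555: |R|=1.56065 >1
  x=-2.435: |R|=1.39486 >1
Interval (-2.0952, 0).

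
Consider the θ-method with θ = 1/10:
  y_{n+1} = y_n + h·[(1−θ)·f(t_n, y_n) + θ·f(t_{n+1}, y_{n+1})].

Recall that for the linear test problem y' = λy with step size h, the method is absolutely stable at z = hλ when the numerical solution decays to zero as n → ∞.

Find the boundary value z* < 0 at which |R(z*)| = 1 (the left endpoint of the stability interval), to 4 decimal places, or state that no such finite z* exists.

With y'=λy (z=hλ):
  y_{n+1} = y_n + z·[9/10·y_n + 1/10·y_{n+1}] ⇒ (1 − 1/10z)y_{n+1} = (1 + 9/10z)y_n
  Hence R(z) = (1 + 9/10z)/(1 − 1/10z).

Need |R(x)|<1, x<0.
x=-0.84: |R|=0.2251
R=−1: 1+9/10x = −1+1/10x ⇒ -4/5x=2 ⇒ x=2/(-4/5)=-2.5000
Confirm numerically:
  x=-1.404: |R|=0.23115 <1
  x=-1.347: |R|=0.18710 <1
  x=-1.109: |R|=0.00171 <1
  x=-2.827: |R|=1.20394 >1
  x=-2.662: |R|=1.10235 >1
  x=-2.563: |R|=1.04012 >1
Interval (-2.5000, 0).

left endpoint -2.5000.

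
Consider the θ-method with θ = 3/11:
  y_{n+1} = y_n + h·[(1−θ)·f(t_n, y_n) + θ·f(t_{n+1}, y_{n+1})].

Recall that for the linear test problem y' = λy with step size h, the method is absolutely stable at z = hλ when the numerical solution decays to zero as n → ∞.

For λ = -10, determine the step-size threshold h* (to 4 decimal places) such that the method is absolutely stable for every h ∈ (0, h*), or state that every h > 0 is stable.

(-4.4000,0); λ=-10 ⇒ h* = (22/5)/10 = 0.4400.

Test eqn y'=λy, z=hλ:
  y_{n+1} = y_n + z·[8/11·y_n + 3/11·y_{n+1}] ⇒ (1 − 3/11z)y_{n+1} = (1 + 8/11z)y_n
  ⇒ R(z) = (1 + 8/11z)/(1 − 3/11z).

Solve |R(x)|<1 on ℝ⁻.
x=-1.04: |R|=0.1898
R=−1: 1+8/11x = −1+3/11x ⇒ -5/11x=2 ⇒ x=2/(-5/11)=-4.4000
Confirm numerically:
  x=-3.939: |R|=0.89898 <1
  x=-3.788: |R|=0.86317 <1
  x=-2.787: |R|=0.58344 <1
  x=-4.995: |R|=1.11449 >1
  x=-4.943: |R|=1.10511 >1
  x=-4.750: |R|=1.06931 >1
So |R|<1 on (-4.4000, 0).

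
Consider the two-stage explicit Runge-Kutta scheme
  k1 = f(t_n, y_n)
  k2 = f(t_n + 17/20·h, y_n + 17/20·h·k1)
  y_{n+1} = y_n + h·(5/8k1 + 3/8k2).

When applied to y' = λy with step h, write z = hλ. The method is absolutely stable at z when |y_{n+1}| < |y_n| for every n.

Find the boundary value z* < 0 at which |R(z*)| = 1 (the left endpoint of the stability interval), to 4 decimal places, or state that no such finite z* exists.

Test eqn y'=λy, z=hλ:
  k1=λy_n ⇒ h·k1=z·y_n;  k2=λ(1+17/20z)y_n ⇒ h·k2=z(1+17/20z)y_n
  y_{n+1}/y_n = 1 + 5/8z + 3/8z(1+17/20z) = 1 + z + 51/160z²
  R(z) = 1 + z + 51/160z².

Need |R(x)|<1, x<0.
x=-1.68: |R|=0.2196
R=1: x+51/160x²=0 ⇒ x=−160/51=-3.1373; min R=1−1/(4·51/160)=0.2157>−1
Confirm numerically:
  x=-2.491: |R|=0.48687 <1
  x=-1.898: |R|=0.25027 <1
  x=-1.486: |R|=0.21786 <1
  x=-1.360: |R|=0.22956 <1
  x=-3.588: |R|=1.51551 >1
  x=-3.439: |R|=1.33077 >1
  x=-3.321: |R|=1.19451 >1
So |R|<1 on (-3.1373, 0).

left endpoint -3.1373.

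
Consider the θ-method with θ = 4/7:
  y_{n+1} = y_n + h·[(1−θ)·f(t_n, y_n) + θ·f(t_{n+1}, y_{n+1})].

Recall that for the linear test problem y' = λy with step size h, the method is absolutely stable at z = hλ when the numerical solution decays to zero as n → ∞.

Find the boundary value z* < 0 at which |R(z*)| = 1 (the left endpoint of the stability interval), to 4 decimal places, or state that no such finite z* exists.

Set f=λy, z=hλ:
  y_{n+1} = y_n + z·[3/7·y_n + 4/7·y_{n+1}] ⇒ (1 − 4/7z)y_{n+1} = (1 + 3/7z)y_n
  R(z) = (1 + 3/7z)/(1 − 4/7z).

Solve |R(x)|<1 on ℝ⁻.
x=-0.9: |R|=0.4057
x=-2: |R|=0.0667
x=-10: |R|=0.4894
x=-100: |R|=0.7199
θ=4/7≥1/2 ⇒ |1+3/7x|<|1−4/7x| ∀x<0 ⇒ stable on all of ℝ⁻.

interval (−∞, 0).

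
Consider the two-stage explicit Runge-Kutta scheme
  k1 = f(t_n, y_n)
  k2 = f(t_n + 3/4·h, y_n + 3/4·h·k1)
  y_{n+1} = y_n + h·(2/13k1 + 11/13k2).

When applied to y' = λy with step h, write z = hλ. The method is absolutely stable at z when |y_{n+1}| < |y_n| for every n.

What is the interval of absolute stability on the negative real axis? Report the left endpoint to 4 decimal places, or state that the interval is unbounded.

(-1.5758, 0).

Test eqn y'=λy, z=hλ:
  k1=λy_n ⇒ h·k1=z·y_n;  k2=λ(1+3/4z)y_n ⇒ h·k2=z(1+3/4z)y_n
  y_{n+1}/y_n = 1 + 2/13z + 11/13z(1+3/4z) = 1 + z + 33/52z²
  so R(z) = 1 + z + 33/52z².

Find x<0 with |R(x)|<1.
x=-1.14: |R|=0.6847
R=1: x+33/52x²=0 ⇒ x=−52/33=-1.5758; min R=1−1/(4·33/52)=0.6061>−1
Confirm numerically:
  x=-1.042: |R|=0.64704 <1
  x=-1.025: |R|=0.64174 <1
  x=-0.791: |R|=0.60607 <1
  x=-1.960: |R|=1.47794 >1
  x=-1.855: |R|=1.32873 >1
  x=-1.754: |R|=1.19840 >1
Interval (-1.5758, 0).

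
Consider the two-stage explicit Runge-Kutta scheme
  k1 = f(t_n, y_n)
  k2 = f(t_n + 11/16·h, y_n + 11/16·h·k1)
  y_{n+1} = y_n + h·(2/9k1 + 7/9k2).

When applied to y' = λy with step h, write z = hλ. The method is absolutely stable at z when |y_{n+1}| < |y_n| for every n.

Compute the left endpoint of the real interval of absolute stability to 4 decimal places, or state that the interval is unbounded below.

z* = -1.8701.

With y'=λy (z=hλ):
  k1=λy_n ⇒ h·k1=z·y_n;  k2=λ(1+11/16z)y_n ⇒ h·k2=z(1+11/16z)y_n
  y_{n+1}/y_n = 1 + 2/9z + 7/9z(1+11/16z) = 1 + z + 77/144z²
  R(z) = 1 + z + 77/144z².

Find x<0 with |R(x)|<1.
x=-1.78: |R|=0.9142
R=1: x+77/144x²=0 ⇒ x=−144/77=-1.8701; min R=1−1/(4·77/144)=0.5325>−1
Confirm numerically:
  x=-1.280: |R|=0.59609 <1
  x=-1.157: |R|=0.55881 <1
  x=-0.752: |R|=0.55039 <1
  x=-2.266: |R|=1.47967 >1
  x=-2.167: |R|=1.34400 >1
  x=-1.987: |R|=1.12417 >1
So |R|<1 on (-1.8701, 0).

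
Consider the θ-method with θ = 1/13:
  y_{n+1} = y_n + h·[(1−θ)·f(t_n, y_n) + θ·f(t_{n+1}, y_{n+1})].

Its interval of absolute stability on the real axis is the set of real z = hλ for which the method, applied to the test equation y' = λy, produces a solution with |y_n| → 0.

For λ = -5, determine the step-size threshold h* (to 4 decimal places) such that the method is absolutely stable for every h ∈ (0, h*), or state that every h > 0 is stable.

Set f=λy, z=hλ:
  y_{n+1} = y_n + z·[12/13·y_n + 1/13·y_{n+1}] ⇒ (1 − 1/13z)y_{n+1} = (1 + 12/13z)y_n
  so R(z) = (1 + 12/13z)/(1 − 1/13z).

Need |R(x)|<1, x<0.
x=-0.91: |R|=0.1495
R=−1: 1+12/13x = −1+1/13x ⇒ -11/13x=2 ⇒ x=2/(-11/13)=-2.3636
Confirm numerically:
  x=-2.217: |R|=0.89400 <1
  x=-1.812: |R|=0.59033 <1
  x=-1.471: |R|=0.32147 <1
  x=-1.376: |R|=0.24430 <1
  x=-2.927: |R|=1.38909 >1
  x=-2.752: |R|=1.27120 >1
Interval (-2.3636, 0).

(-2.3636,0); λ=-5 ⇒ h* = (26/11)/5 = 0.4727.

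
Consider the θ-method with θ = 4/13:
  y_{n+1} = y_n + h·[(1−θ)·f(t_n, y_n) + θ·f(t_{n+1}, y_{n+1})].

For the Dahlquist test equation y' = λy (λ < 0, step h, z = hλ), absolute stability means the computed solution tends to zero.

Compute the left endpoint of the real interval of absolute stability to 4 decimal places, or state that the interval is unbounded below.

z* = -5.2000.

With y'=λy (z=hλ):
  y_{n+1} = y_n + z·[9/13·y_n + 4/13·y_{n+1}] ⇒ (1 − 4/13z)y_{n+1} = (1 + 9/13z)y_n
  Hence R(z) = (1 + 9/13z)/(1 − 4/13z).

Find x<0 with |R(x)|<1.
x=-0.61: |R|=0.4864
R=−1: 1+9/13x = −1+4/13x ⇒ -5/13x=2 ⇒ x=2/(-5/13)=-5.2000
Confirm numerically:
  x=-4.831: |R|=0.94292 <1
  x=-3.600: |R|=0.70803 <1
  x=-3.598: |R|=0.70758 <1
  x=-5.527: |R|=1.04657 >1
  x=-5.512: |R|=1.04451 >1
Stable set (-5.2000, 0).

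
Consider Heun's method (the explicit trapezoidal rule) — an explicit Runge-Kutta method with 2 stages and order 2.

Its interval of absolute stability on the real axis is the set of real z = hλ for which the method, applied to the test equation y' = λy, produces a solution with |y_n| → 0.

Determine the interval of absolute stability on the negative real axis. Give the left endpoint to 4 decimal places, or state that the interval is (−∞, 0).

(-2.0000, 0).

On y'=λy, z=hλ:
  order 2, 2-stage ⇒ R(z)=1+z+z^2/2
  (e.g. R(-1.42)=0.58820, |R|=0.58820)

Need |R(x)|<1, x<0.
x=-1.42: |R|=0.5882
|R(-1.58)|=0.6682 |R(-1.22)|=0.5242 |R(-1.02)|=0.5002
Bisect:
  x_lo=-2.8089 |R|=2.1361  x_hi=-0.3645 |R|=0.7019
  mid=-1.58672 |R|=0.67212 →hi
  mid=-2.19782 |R|=1.21738 →lo
  mid=-1.89227 |R|=0.89807 →hi
  mid=-2.04504 |R|=1.04606 →lo
  mid=-1.96866 |R|=0.96915 →hi
  mid=-2.00685 |R|=1.00687 →lo
  mid=-1.98775 |R|=0.98783 →hi
  mid=-1.99730 |R|=0.99730 →hi
  ...
  [-2.00014,-1.99999] ⇒ x*=-2.0000
Stable set (-2.0000, 0).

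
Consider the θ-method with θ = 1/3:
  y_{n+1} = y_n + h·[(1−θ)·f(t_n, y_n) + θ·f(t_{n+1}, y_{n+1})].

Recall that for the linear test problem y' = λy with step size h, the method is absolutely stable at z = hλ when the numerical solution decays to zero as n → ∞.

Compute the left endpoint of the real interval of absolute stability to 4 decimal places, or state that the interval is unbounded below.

On y'=λy, z=hλ:
  y_{n+1} = y_n + z·[2/3·y_n + 1/3·y_{n+1}] ⇒ (1 − 1/3z)y_{n+1} = (1 + 2/3z)y_n
  Hence R(z) = (1 + 2/3z)/(1 − 1/3z).

Solve |R(x)|<1 on ℝ⁻.
x=-0.37: |R|=0.6706
R=−1: 1+2/3x = −1+1/3x ⇒ -1/3x=2 ⇒ x=2/(-1/3)=-6.0000
Confirm numerically:
  x=-3.705: |R|=0.65772 <1
  x=-3.489: |R|=0.61304 <1
  x=-2.934: |R|=0.48332 <1
  x=-6.541: |R|=1.05670 >1
  x=-6.278: |R|=1.02996 >1
Stable set (-6.0000, 0).

left endpoint -6.0000.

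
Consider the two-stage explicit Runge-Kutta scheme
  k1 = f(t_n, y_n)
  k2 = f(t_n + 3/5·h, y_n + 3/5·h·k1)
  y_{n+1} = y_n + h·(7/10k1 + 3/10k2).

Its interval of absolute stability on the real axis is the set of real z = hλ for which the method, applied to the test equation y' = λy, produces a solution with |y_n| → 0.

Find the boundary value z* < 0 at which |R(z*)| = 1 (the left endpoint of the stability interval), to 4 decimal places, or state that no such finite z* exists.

With y'=λy (z=hλ):
  k1=λy_n ⇒ h·k1=z·y_n;  k2=λ(1+3/5z)y_n ⇒ h·k2=z(1+3/5z)y_n
  y_{n+1}/y_n = 1 + 7/10z + 3/10z(1+3/5z) = 1 + z + 9/50z²
  so R(z) = 1 + z + 9/50z².

Need |R(x)|<1, x<0.
x=-0.82: |R|=0.3010
R=1: x+9/50x²=0 ⇒ x=−50/9=-5.5556; min R=1−1/(4·9/50)=-0.3889>−1
Confirm numerically:
  x=-4.452: |R|=0.11565 <1
  x=-3.399: |R|=0.31942 <1
  x=-2.318: |R|=0.35084 <1
  x=-6.066: |R|=1.55734 >1
  x=-5.944: |R|=1.41560 >1
So |R|<1 on (-5.5556, 0).

left endpoint -5.5556.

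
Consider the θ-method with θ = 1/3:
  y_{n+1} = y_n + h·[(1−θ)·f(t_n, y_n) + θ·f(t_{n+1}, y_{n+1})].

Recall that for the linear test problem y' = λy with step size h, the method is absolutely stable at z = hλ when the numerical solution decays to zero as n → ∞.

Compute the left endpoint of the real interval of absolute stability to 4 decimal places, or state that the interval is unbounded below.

Test eqn y'=λy, z=hλ:
  y_{n+1} = y_n + z·[2/3·y_n + 1/3·y_{n+1}] ⇒ (1 − 1/3z)y_{n+1} = (1 + 2/3z)y_n
  ⇒ R(z) = (1 + 2/3z)/(1 − 1/3z).

Find x<0 with |R(x)|<1.
x=-1.21: |R|=0.1378
R=−1: 1+2/3x = −1+1/3x ⇒ -1/3x=2 ⇒ x=2/(-1/3)=-6.0000
Confirm numerically:
  x=-5.704: |R|=0.96599 <1
  x=-5.323: |R|=0.91866 <1
  x=-4.467: |R|=0.79470 <1
  x=-6.558: |R|=1.05838 >1
  x=-6.126: |R|=1.01381 >1
  x=-6.056: |R|=1.00618 >1
Interval (-6.0000, 0).

left endpoint -6.0000.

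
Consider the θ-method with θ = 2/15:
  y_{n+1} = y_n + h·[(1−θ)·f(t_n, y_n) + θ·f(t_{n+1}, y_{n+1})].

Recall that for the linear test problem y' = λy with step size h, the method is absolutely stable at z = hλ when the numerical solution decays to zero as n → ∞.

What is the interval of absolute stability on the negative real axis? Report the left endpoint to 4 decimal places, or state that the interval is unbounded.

Set f=λy, z=hλ:
  y_{n+1} = y_n + z·[13/15·y_n + 2/15·y_{n+1}] ⇒ (1 − 2/15z)y_{n+1} = (1 + 13/15z)y_n
  R(z) = (1 + 13/15z)/(1 − 2/15z).

Find x<0 with |R(x)|<1.
x=-0.69: |R|=0.3681
R=−1: 1+13/15x = −1+2/15x ⇒ -11/15x=2 ⇒ x=2/(-11/15)=-2.7273
Confirm numerically:
  x=-2.040: |R|=0.60377 <1
  x=-1.718: |R|=0.39781 <1
  x=-1.519: |R|=0.26317 <1
  x=-1.324: |R|=0.12534 <1
  x=-3.103: |R|=1.19490 >1
  x=-3.080: |R|=1.18336 >1
So |R|<1 on (-2.7273, 0).

(-2.7273, 0).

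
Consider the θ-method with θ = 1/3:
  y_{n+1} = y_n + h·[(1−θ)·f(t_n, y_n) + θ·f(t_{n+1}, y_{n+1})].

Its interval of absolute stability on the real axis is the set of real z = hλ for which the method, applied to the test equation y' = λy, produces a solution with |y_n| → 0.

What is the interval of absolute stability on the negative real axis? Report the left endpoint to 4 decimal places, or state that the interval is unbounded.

On y'=λy, z=hλ:
  y_{n+1} = y_n + z·[2/3·y_n + 1/3·y_{n+1}] ⇒ (1 − 1/3z)y_{n+1} = (1 + 2/3z)y_n
  R(z) = (1 + 2/3z)/(1 − 1/3z).

Solve |R(x)|<1 on ℝ⁻.
x=-0.92: |R|=0.2959
R=−1: 1+2/3x = −1+1/3x ⇒ -1/3x=2 ⇒ x=2/(-1/3)=-6.0000
Confirm numerically:
  x=-5.061: |R|=0.88351 <1
  x=-4.310: |R|=0.76881 <1
  x=-3.940: |R|=0.70317 <1
  x=-3.381: |R|=0.58956 <1
  x=-6.359: |R|=1.03836 >1
  x=-6.315: |R|=1.03382 >1
  x=-6.274: |R|=1.02954 >1
So |R|<1 on (-6.0000, 0).

(-6.0000, 0).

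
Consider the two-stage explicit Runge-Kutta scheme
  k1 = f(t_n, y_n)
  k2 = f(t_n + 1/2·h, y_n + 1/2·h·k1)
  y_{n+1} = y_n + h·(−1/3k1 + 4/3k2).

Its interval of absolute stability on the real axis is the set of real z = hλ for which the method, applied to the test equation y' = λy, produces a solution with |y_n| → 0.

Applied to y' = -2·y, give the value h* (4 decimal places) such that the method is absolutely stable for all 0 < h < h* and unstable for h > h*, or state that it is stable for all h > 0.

With y'=λy (z=hλ):
  k1=λy_n ⇒ h·k1=z·y_n;  k2=λ(1+1/2z)y_n ⇒ h·k2=z(1+1/2z)y_n
  y_{n+1}/y_n = 1 − 1/3z + 4/3z(1+1/2z) = 1 + z + 2/3z²
  Hence R(z) = 1 + z + 2/3z².

Boundary: |R(x)|=1, x<0.
x=-1.69: |R|=1.2141
R=1: x+2/3x²=0 ⇒ x=−3/2=-1.5000; min R=1−1/(4·2/3)=0.6250>−1
Confirm numerically:
  x=-1.470: |R|=0.97060 <1
  x=-1.162: |R|=0.73816 <1
  x=-1.011: |R|=0.67041 <1
  x=-1.930: |R|=1.55327 >1
  x=-1.769: |R|=1.31724 >1
  x=-1.580: |R|=1.08427 >1
Interval (-1.5000, 0).

(-1.5000,0); λ=-2 ⇒ h* = (3/2)/2 = 0.7500.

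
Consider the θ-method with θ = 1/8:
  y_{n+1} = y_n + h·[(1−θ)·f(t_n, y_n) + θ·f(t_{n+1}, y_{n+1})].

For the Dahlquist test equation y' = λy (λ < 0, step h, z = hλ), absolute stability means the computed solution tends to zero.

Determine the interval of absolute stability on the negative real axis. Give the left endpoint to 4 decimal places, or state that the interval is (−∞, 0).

With y'=λy (z=hλ):
  y_{n+1} = y_n + z·[7/8·y_n + 1/8·y_{n+1}] ⇒ (1 − 1/8z)y_{n+1} = (1 + 7/8z)y_n
  ⇒ R(z) = (1 + 7/8z)/(1 − 1/8z).

Boundary: |R(x)|=1, x<0.
x=-0.33: |R|=0.6831
R=−1: 1+7/8x = −1+1/8x ⇒ -3/4x=2 ⇒ x=2/(-3/4)=-2.6667
Confirm numerically:
  x=-1.955: |R|=0.57107 <1
  x=-1.809: |R|=0.47538 <1
  x=-1.545: |R|=0.29492 <1
  x=-1.300: |R|=0.11828 <1
  x=-2.758: |R|=1.05094 >1
  x=-2.721: |R|=1.03041 >1
So |R|<1 on (-2.6667, 0).

(-2.6667, 0).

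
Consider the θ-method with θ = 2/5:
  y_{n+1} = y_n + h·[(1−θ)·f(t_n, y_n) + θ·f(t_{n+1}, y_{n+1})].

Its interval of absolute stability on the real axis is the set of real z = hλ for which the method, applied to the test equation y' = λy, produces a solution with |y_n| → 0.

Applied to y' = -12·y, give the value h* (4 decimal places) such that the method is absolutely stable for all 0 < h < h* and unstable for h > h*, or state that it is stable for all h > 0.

On y'=λy, z=hλ:
  y_{n+1} = y_n + z·[3/5·y_n + 2/5·y_{n+1}] ⇒ (1 − 2/5z)y_{n+1} = (1 + 3/5z)y_n
  ⇒ R(z) = (1 + 3/5z)/(1 − 2/5z).

Solve |R(x)|<1 on ℝ⁻.
x=-1.45: |R|=0.0823
R=−1: 1+3/5x = −1+2/5x ⇒ -1/5x=2 ⇒ x=2/(-1/5)=-10.0000
Confirm numerically:
  x=-9.852: |R|=0.99401 <1
  x=-8.939: |R|=0.95362 <1
  x=-5.420: |R|=0.71086 <1
  x=-10.540: |R|=1.02071 >1
  x=-10.122: |R|=1.00483 >1
So |R|<1 on (-10.0000, 0).

(-10.0000,0); λ=-12 ⇒ h* = (10)/12 = 0.8333.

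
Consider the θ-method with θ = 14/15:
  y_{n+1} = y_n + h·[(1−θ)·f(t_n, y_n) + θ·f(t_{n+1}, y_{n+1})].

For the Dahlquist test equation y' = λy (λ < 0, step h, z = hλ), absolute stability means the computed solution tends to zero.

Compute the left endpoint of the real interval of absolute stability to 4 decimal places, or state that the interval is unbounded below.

(−∞, 0) — no finite endpoint.

On y'=λy, z=hλ:
  y_{n+1} = y_n + z·[1/15·y_n + 14/15·y_{n+1}] ⇒ (1 − 14/15z)y_{n+1} = (1 + 1/15z)y_n
  ⇒ R(z) = (1 + 1/15z)/(1 − 14/15z).

Find x<0 with |R(x)|<1.
x=-0.89: |R|=0.5138
x=-2: |R|=0.3023
x=-10: |R|=0.0323
x=-100: |R|=0.0601
θ=14/15≥1/2 ⇒ |1+1/15x|<|1−14/15x| ∀x<0 ⇒ stable on all of ℝ⁻.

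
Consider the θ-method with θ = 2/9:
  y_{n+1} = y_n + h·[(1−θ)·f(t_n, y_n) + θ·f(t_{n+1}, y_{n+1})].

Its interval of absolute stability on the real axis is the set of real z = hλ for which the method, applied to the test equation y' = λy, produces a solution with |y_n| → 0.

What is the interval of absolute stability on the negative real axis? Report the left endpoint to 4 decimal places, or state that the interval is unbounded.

z∈(-3.6000,0).

With y'=λy (z=hλ):
  y_{n+1} = y_n + z·[7/9·y_n + 2/9·y_{n+1}] ⇒ (1 − 2/9z)y_{n+1} = (1 + 7/9z)y_n
  so R(z) = (1 + 7/9z)/(1 − 2/9z).

Find x<0 with |R(x)|<1.
x=-1.5: |R|=0.1250
R=−1: 1+7/9x = −1+2/9x ⇒ -5/9x=2 ⇒ x=2/(-5/9)=-3.6000
Confirm numerically:
  x=-3.523: |R|=0.97601 <1
  x=-3.153: |R|=0.85398 <1
  x=-1.823: |R|=0.29741 <1
  x=-3.966: |R|=1.10808 >1
  x=-3.775: |R|=1.05287 >1
So |R|<1 on (-3.6000, 0).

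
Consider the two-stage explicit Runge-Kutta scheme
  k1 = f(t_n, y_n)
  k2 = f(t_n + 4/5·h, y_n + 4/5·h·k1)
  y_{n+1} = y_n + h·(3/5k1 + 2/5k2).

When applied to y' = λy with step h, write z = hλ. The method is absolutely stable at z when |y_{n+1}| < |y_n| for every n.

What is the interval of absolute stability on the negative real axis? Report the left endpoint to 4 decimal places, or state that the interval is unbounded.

(-3.1250, 0).

Test eqn y'=λy, z=hλ:
  k1=λy_n ⇒ h·k1=z·y_n;  k2=λ(1+4/5z)y_n ⇒ h·k2=z(1+4/5z)y_n
  y_{n+1}/y_n = 1 + 3/5z + 2/5z(1+4/5z) = 1 + z + 8/25z²
  so R(z) = 1 + z + 8/25z².

Find x<0 with |R(x)|<1.
x=-1.25: |R|=0.2500
R=1: x+8/25x²=0 ⇒ x=−25/8=-3.1250; min R=1−1/(4·8/25)=0.2188>−1
Confirm numerically:
  x=-2.870: |R|=0.76581 <1
  x=-2.280: |R|=0.38349 <1
  x=-1.768: |R|=0.23226 <1
  x=-1.386: |R|=0.22872 <1
  x=-3.642: |R|=1.60253 >1
  x=-3.609: |R|=1.55896 >1
  x=-3.232: |R|=1.11066 >1
So |R|<1 on (-3.1250, 0).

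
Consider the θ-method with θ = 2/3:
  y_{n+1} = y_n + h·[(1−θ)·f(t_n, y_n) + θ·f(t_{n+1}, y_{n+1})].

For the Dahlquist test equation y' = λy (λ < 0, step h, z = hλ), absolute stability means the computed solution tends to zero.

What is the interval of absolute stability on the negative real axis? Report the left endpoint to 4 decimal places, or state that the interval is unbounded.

With y'=λy (z=hλ):
  y_{n+1} = y_n + z·[1/3·y_n + 2/3·y_{n+1}] ⇒ (1 − 2/3z)y_{n+1} = (1 + 1/3z)y_n
  so R(z) = (1 + 1/3z)/(1 − 2/3z).

Solve |R(x)|<1 on ℝ⁻.
x=-0.99: |R|=0.4036
x=-2: |R|=0.1429
x=-10: |R|=0.3043
x=-100: |R|=0.4778
θ=2/3≥1/2 ⇒ |1+1/3x|<|1−2/3x| ∀x<0 ⇒ unbounded interval.

unbounded; (−∞, 0).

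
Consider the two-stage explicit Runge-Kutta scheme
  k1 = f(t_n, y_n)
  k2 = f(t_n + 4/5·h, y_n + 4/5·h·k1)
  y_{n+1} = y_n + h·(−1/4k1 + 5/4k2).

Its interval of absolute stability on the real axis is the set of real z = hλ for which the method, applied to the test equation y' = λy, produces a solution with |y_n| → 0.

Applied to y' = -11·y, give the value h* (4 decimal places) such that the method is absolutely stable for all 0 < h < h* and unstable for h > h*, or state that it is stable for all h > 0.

Test eqn y'=λy, z=hλ:
  k1=λy_n ⇒ h·k1=z·y_n;  k2=λ(1+4/5z)y_n ⇒ h·k2=z(1+4/5z)y_n
  y_{n+1}/y_n = 1 − 1/4z + 5/4z(1+4/5z) = 1 + z + z²
  ⇒ R(z) = 1 + z + z².

Need |R(x)|<1, x<0.
x=-1.6: |R|=1.9600
R=1: x+1x²=0 ⇒ x=−1=-1.0000; min R=1−1/(4·1)=0.7500>−1
Confirm numerically:
  x=-0.559: |R|=0.75348 <1
  x=-0.547: |R|=0.75221 <1
  x=-0.493: |R|=0.75005 <1
  x=-1.527: |R|=1.80473 >1
  x=-1.120: |R|=1.13440 >1
Stable set (-1.0000, 0).

(-1.0000,0); λ=-11 ⇒ h* = (1)/11 = 0.0909.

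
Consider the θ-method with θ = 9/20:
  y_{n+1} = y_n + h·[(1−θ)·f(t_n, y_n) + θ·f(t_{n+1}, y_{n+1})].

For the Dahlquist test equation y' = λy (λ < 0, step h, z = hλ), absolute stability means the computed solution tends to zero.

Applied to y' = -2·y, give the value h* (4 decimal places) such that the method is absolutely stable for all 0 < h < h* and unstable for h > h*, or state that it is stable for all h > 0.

With y'=λy (z=hλ):
  y_{n+1} = y_n + z·[11/20·y_n + 9/20·y_{n+1}] ⇒ (1 − 9/20z)y_{n+1} = (1 + 11/20z)y_n
  ⇒ R(z) = (1 + 11/20z)/(1 − 9/20z).

Boundary: |R(x)|=1, x<0.
x=-1.07: |R|=0.2778
R=−1: 1+11/20x = −1+9/20x ⇒ -1/10x=2 ⇒ x=2/(-1/10)=-20.0000
Confirm numerically:
  x=-18.206: |R|=0.98048 <1
  x=-17.855: |R|=0.97626 <1
  x=-14.896: |R|=0.93374 <1
  x=-9.743: |R|=0.80950 <1
  x=-20.468: |R|=1.00458 >1
  x=-20.410: |R|=1.00403 >1
Interval (-20.0000, 0).

(-20.0000,0); λ=-2 ⇒ h* = (20)/2 = 10.0000.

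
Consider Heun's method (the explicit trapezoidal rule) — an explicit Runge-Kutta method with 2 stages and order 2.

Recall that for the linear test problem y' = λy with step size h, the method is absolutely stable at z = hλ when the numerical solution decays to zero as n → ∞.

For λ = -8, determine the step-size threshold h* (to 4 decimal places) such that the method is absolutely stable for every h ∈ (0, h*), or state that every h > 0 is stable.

(-2.0000,0); λ=-8 ⇒ h* = 0.2500.

On y'=λy, z=hλ:
  order 2, 2-stage ⇒ R(z)=1+z+z^2/2
  (e.g. R(-1.64)=0.70480, |R|=0.70480)

Boundary: |R(x)|=1, x<0.
x=-1.64: |R|=0.7048
|R(-2.28)|=1.3192 |R(-0.74)|=0.5338 |R(-0.68)|=0.5512
Bisect:
  x_lo=-2.3614 |R|=1.4267  x_hi=-0.0687 |R|=0.9336
  mid=-1.21504 |R|=0.52312 →hi
  mid=-1.78821 |R|=0.81063 →hi
  mid=-2.07479 |R|=1.07758 →lo
  mid=-1.93150 |R|=0.93384 →hi
  mid=-2.00314 |R|=1.00315 →lo
  mid=-1.96732 |R|=0.96785 →hi
  mid=-1.98523 |R|=0.98534 →hi
  mid=-1.99419 |R|=0.99420 →hi
  mid=-1.99866 |R|=0.99866 →hi
  mid=-2.00090 |R|=1.00090 →lo
  ...
  [-2.00006,-1.99992] ⇒ x*=-2.0000
So |R|<1 on (-2.0000, 0).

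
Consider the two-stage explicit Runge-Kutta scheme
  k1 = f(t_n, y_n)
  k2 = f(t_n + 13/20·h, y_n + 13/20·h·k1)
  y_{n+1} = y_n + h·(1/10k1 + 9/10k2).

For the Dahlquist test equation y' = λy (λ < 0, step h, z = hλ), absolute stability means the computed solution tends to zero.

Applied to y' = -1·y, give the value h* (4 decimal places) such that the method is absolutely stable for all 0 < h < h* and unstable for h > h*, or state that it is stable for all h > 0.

Test eqn y'=λy, z=hλ:
  k1=λy_n ⇒ h·k1=z·y_n;  k2=λ(1+13/20z)y_n ⇒ h·k2=z(1+13/20z)y_n
  y_{n+1}/y_n = 1 + 1/10z + 9/10z(1+13/20z) = 1 + z + 117/200z²
  Hence R(z) = 1 + z + 117/200z².

Find x<0 with |R(x)|<1.
x=-0.59: |R|=0.6136
R=1: x+117/200x²=0 ⇒ x=−200/117=-1.7094; min R=1−1/(4·117/200)=0.5726>−1
Confirm numerically:
  x=-1.385: |R|=0.73716 <1
  x=-1.335: |R|=0.70760 <1
  x=-0.732: |R|=0.58146 <1
  x=-2.122: |R|=1.51219 >1
  x=-2.078: |R|=1.44808 >1
Interval (-1.7094, 0).

(-1.7094,0); λ=-1 ⇒ h* = (200/117)/1 = 1.7094.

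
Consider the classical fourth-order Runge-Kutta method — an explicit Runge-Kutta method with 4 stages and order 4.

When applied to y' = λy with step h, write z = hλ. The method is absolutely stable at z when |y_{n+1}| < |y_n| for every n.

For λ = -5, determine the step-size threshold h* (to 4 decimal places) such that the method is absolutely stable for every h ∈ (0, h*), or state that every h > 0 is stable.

On y'=λy, z=hλ:
  order 4, 4-stage ⇒ R(z)=1+z+z^2/2+z^3/6+z^4/24
  (e.g. R(-1.71)=0.27495, |R|=0.27495)

Need |R(x)|<1, x<0.
x=-1.71: |R|=0.2749
|R(-2.84)|=1.0857 |R(-1.76)|=0.2800 |R(-1.11)|=0.3414
Bisect:
  x_lo=-3.1588 |R|=1.7254  x_hi=-0.0893 |R|=0.9145
  mid=-1.62405 |R|=0.27066 →hi
  mid=-2.39141 |R|=0.55138 →hi
  mid=-2.77509 |R|=0.98473 →hi
  mid=-2.96693 |R|=1.31022 →lo
  mid=-2.87101 |R|=1.13712 →lo
  mid=-2.82305 |R|=1.05844 →lo
  mid=-2.79907 |R|=1.02097 →lo
  ...
  [-2.78540,-2.78521] ⇒ x*=-2.7853
Interval (-2.7853, 0).

(-2.7853,0); λ=-5 ⇒ h* = 0.5571.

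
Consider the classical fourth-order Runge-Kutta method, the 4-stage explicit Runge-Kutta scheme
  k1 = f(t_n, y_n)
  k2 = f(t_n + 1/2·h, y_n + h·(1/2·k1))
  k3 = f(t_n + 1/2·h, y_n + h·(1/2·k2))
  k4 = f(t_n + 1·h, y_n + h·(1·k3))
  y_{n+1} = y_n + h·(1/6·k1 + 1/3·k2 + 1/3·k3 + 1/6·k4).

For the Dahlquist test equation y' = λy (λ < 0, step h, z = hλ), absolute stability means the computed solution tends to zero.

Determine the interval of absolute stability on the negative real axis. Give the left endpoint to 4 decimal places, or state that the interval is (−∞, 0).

On y'=λy, z=hλ:
  order 4, 4-stage ⇒ R(z)=1+z+z^2/2+z^3/6+z^4/24
  (e.g. R(-0.98)=0.38177, |R|=0.38177)

Boundary: |R(x)|=1, x<0.
x=-0.98: |R|=0.3818
|R(-2.83)|=1.0695 |R(-1.13)|=0.3359 |R(-0.76)|=0.4695
Bisect:
  x_lo=-3.1284 |R|=1.6532  x_hi=-0.3123 |R|=0.7318
  mid=-1.72036 |R|=0.27583 →hi
  mid=-2.42440 |R|=0.57895 →hi
  mid=-2.77642 |R|=0.98670 →hi
  mid=-2.95243 |R|=1.28265 →lo
  mid=-2.86442 |R|=1.12601 →lo
  mid=-2.82042 |R|=1.05427 →lo
  mid=-2.79842 |R|=1.01997 →lo
  mid=-2.78742 |R|=1.00321 →lo
  mid=-2.78192 |R|=0.99492 →hi
  ...
  [-2.78536,-2.78518] ⇒ x*=-2.7853
Stable set (-2.7853, 0).

z∈(-2.7853,0).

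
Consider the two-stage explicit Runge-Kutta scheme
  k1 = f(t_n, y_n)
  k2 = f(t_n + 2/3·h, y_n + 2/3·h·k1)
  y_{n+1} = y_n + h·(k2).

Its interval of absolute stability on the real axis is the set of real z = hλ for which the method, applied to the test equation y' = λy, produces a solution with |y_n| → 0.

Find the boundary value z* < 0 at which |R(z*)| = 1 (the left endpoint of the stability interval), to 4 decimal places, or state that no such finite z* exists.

Test eqn y'=λy, z=hλ:
  k1=λy_n ⇒ h·k1=z·y_n;  k2=λ(1+2/3z)y_n ⇒ h·k2=z(1+2/3z)y_n
  y_{n+1}/y_n = 1 + z(1+2/3z) = 1 + z + 2/3z²
  Hence R(z) = 1 + z + 2/3z².

Boundary: |R(x)|=1, x<0.
x=-0.64: |R|=0.6331
R=1: x+2/3x²=0 ⇒ x=−3/2=-1.5000; min R=1−1/(4·2/3)=0.6250>−1
Confirm numerically:
  x=-1.076: |R|=0.69585 <1
  x=-0.648: |R|=0.63194 <1
  x=-0.617: |R|=0.63679 <1
  x=-2.030: |R|=1.71727 >1
  x=-1.643: |R|=1.15663 >1
Interval (-1.5000, 0).

left endpoint -1.5000.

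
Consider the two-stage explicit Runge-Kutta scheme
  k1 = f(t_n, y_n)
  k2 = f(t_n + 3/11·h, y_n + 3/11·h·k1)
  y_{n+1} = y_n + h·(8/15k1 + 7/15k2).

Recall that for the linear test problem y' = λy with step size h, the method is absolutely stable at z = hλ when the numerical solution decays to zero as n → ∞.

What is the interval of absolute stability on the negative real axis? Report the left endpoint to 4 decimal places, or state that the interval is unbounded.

With y'=λy (z=hλ):
  k1=λy_n ⇒ h·k1=z·y_n;  k2=λ(1+3/11z)y_n ⇒ h·k2=z(1+3/11z)y_n
  y_{n+1}/y_n = 1 + 8/15z + 7/15z(1+3/11z) = 1 + z + 7/55z²
  ⇒ R(z) = 1 + z + 7/55z².

Need |R(x)|<1, x<0.
x=-0.81: |R|=0.2735
R=1: x+7/55x²=0 ⇒ x=−55/7=-7.8571; min R=1−1/(4·7/55)=-0.9643>−1
Confirm numerically:
  x=-7.317: |R|=0.49699 <1
  x=-6.866: |R|=0.13389 <1
  x=-3.962: |R|=0.96414 <1
  x=-8.381: |R|=1.55878 >1
  x=-8.324: |R|=1.49460 >1
Stable set (-7.8571, 0).

z∈(-7.8571,0).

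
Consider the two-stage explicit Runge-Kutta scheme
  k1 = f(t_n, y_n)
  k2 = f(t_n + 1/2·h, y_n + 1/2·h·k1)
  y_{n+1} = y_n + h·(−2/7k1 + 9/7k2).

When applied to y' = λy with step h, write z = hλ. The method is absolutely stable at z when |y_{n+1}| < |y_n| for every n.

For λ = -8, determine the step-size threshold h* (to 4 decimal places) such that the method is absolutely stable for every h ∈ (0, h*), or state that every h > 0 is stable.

Set f=λy, z=hλ:
  k1=λy_n ⇒ h·k1=z·y_n;  k2=λ(1+1/2z)y_n ⇒ h·k2=z(1+1/2z)y_n
  y_{n+1}/y_n = 1 − 2/7z + 9/7z(1+1/2z) = 1 + z + 9/14z²
  ⇒ R(z) = 1 + z + 9/14z².

Solve |R(x)|<1 on ℝ⁻.
x=-1: |R|=0.6429
R=1: x+9/14x²=0 ⇒ x=−14/9=-1.5556; min R=1−1/(4·9/14)=0.6111>−1
Confirm numerically:
  x=-1.312: |R|=0.79458 <1
  x=-1.188: |R|=0.71929 <1
  x=-0.985: |R|=0.63872 <1
  x=-0.630: |R|=0.62515 <1
  x=-1.887: |R|=1.40207 >1
  x=-1.681: |R|=1.13556 >1
  x=-1.585: |R|=1.03000 >1
Stable set (-1.5556, 0).

(-1.5556,0); λ=-8 ⇒ h* = (14/9)/8 = 0.1944.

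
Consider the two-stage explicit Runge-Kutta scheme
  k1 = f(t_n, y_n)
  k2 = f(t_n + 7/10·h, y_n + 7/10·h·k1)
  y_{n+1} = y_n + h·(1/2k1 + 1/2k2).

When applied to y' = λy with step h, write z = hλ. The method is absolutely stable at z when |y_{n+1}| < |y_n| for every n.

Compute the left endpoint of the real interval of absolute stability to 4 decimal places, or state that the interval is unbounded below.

z* = -2.8571.

Set f=λy, z=hλ:
  k1=λy_n ⇒ h·k1=z·y_n;  k2=λ(1+7/10z)y_n ⇒ h·k2=z(1+7/10z)y_n
  y_{n+1}/y_n = 1 + 1/2z + 1/2z(1+7/10z) = 1 + z + 7/20z²
  R(z) = 1 + z + 7/20z².

Boundary: |R(x)|=1, x<0.
x=-0.84: |R|=0.4070
R=1: x+7/20x²=0 ⇒ x=−20/7=-2.8571; min R=1−1/(4·7/20)=0.2857>−1
Confirm numerically:
  x=-2.611: |R|=0.77506 <1
  x=-2.573: |R|=0.74412 <1
  x=-1.913: |R|=0.36785 <1
  x=-1.176: |R|=0.30804 <1
  x=-3.092: |R|=1.25416 >1
  x=-2.992: |R|=1.14122 >1
Interval (-2.8571, 0).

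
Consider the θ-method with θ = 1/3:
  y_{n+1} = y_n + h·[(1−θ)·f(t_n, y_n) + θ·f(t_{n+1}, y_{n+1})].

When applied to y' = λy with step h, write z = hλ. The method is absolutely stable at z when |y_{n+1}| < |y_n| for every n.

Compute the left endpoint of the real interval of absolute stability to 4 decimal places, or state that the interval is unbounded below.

z* = -6.0000.

On y'=λy, z=hλ:
  y_{n+1} = y_n + z·[2/3·y_n + 1/3·y_{n+1}] ⇒ (1 − 1/3z)y_{n+1} = (1 + 2/3z)y_n
  Hence R(z) = (1 + 2/3z)/(1 − 1/3z).

Find x<0 with |R(x)|<1.
x=-0.42: |R|=0.6316
R=−1: 1+2/3x = −1+1/3x ⇒ -1/3x=2 ⇒ x=2/(-1/3)=-6.0000
Confirm numerically:
  x=-5.831: |R|=0.98086 <1
  x=-4.515: |R|=0.80240 <1
  x=-3.959: |R|=0.70671 <1
  x=-3.805: |R|=0.67744 <1
  x=-6.578: |R|=1.06035 >1
  x=-6.410: |R|=1.04357 >1
  x=-6.138: |R|=1.01510 >1
So |R|<1 on (-6.0000, 0).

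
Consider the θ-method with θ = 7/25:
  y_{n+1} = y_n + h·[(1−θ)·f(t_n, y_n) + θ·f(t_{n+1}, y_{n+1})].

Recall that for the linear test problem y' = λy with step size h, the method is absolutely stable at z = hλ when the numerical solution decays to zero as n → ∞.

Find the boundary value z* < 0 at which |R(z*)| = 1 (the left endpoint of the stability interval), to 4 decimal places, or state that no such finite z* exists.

Set f=λy, z=hλ:
  y_{n+1} = y_n + z·[18/25·y_n + 7/25·y_{n+1}] ⇒ (1 − 7/25z)y_{n+1} = (1 + 18/25z)y_n
  Hence R(z) = (1 + 18/25z)/(1 − 7/25z).

Boundary: |R(x)|=1, x<0.
x=-1.63: |R|=0.1192
R=−1: 1+18/25x = −1+7/25x ⇒ -11/25x=2 ⇒ x=2/(-11/25)=-4.5455
Confirm numerically:
  x=-4.183: |R|=0.92655 <1
  x=-4.137: |R|=0.91673 <1
  x=-3.976: |R|=0.88144 <1
  x=-2.023: |R|=0.29146 <1
  x=-4.716: |R|=1.03234 >1
  x=-4.688: |R|=1.02712 >1
Stable set (-4.5455, 0).

left endpoint -4.5455.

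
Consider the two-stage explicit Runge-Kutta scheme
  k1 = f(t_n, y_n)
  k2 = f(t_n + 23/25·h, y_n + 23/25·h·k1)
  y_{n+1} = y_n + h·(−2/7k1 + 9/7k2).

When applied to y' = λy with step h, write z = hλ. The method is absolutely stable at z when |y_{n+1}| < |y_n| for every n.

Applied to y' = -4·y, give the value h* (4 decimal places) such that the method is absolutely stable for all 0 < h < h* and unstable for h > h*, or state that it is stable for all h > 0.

(-0.8454,0); λ=-4 ⇒ h* = (175/207)/4 = 0.2114.

On y'=λy, z=hλ:
  k1=λy_n ⇒ h·k1=z·y_n;  k2=λ(1+23/25z)y_n ⇒ h·k2=z(1+23/25z)y_n
  y_{n+1}/y_n = 1 − 2/7z + 9/7z(1+23/25z) = 1 + z + 207/175z²
  R(z) = 1 + z + 207/175z².

Boundary: |R(x)|=1, x<0.
x=-0.95: |R|=1.1175
R=1: x+207/175x²=0 ⇒ x=−175/207=-0.8454; min R=1−1/(4·207/175)=0.7886>−1
Confirm numerically:
  x=-0.799: |R|=0.95614 <1
  x=-0.691: |R|=0.87379 <1
  x=-0.531: |R|=0.80252 <1
  x=-1.244: |R|=1.58651 >1
  x=-1.212: |R|=1.52555 >1
  x=-0.904: |R|=1.06265 >1
So |R|<1 on (-0.8454, 0).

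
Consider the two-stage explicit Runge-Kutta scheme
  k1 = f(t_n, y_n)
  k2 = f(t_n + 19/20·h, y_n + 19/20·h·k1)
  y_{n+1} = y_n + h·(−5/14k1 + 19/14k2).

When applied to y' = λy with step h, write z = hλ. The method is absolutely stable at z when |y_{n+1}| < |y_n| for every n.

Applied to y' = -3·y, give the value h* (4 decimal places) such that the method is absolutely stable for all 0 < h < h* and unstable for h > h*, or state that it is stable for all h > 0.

Test eqn y'=λy, z=hλ:
  k1=λy_n ⇒ h·k1=z·y_n;  k2=λ(1+19/20z)y_n ⇒ h·k2=z(1+19/20z)y_n
  y_{n+1}/y_n = 1 − 5/14z + 19/14z(1+19/20z) = 1 + z + 361/280z²
  Hence R(z) = 1 + z + 361/280z².

Find x<0 with |R(x)|<1.
x=-1.51: |R|=2.4297
R=1: x+361/280x²=0 ⇒ x=−280/361=-0.7756; min R=1−1/(4·361/280)=0.8061>−1
Confirm numerically:
  x=-0.647: |R|=0.89271 <1
  x=-0.559: |R|=0.84388 <1
  x=-0.432: |R|=0.80861 <1
  x=-0.359: |R|=0.80716 <1
  x=-0.940: |R|=1.19921 >1
  x=-0.867: |R|=1.10214 >1
  x=-0.799: |R|=1.02408 >1
So |R|<1 on (-0.7756, 0).

(-0.7756,0); λ=-3 ⇒ h* = (280/361)/3 = 0.2585.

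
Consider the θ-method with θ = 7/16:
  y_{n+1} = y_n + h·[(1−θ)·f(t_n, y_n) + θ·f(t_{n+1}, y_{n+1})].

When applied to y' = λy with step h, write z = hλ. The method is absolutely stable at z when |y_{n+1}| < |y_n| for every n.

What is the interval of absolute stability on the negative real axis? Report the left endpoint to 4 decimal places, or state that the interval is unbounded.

z∈(-16.0000,0).

With y'=λy (z=hλ):
  y_{n+1} = y_n + z·[9/16·y_n + 7/16·y_{n+1}] ⇒ (1 − 7/16z)y_{n+1} = (1 + 9/16z)y_n
  R(z) = (1 + 9/16z)/(1 − 7/16z).

Boundary: |R(x)|=1, x<0.
x=-1.37: |R|=0.1434
R=−1: 1+9/16x = −1+7/16x ⇒ -1/8x=2 ⇒ x=2/(-1/8)=-16.0000
Confirm numerically:
  x=-15.625: |R|=0.99402 <1
  x=-14.246: |R|=0.96969 <1
  x=-14.178: |R|=0.96838 <1
  x=-10.288: |R|=0.87021 <1
  x=-16.507: |R|=1.00771 >1
  x=-16.476: |R|=1.00725 >1
  x=-16.048: |R|=1.00075 >1
Stable set (-16.0000, 0).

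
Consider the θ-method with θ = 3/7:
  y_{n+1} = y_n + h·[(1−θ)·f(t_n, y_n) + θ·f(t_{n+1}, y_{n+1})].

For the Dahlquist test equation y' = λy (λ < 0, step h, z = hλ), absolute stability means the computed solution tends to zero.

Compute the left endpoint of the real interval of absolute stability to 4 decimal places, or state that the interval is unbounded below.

Set f=λy, z=hλ:
  y_{n+1} = y_n + z·[4/7·y_n + 3/7·y_{n+1}] ⇒ (1 − 3/7z)y_{n+1} = (1 + 4/7z)y_n
  ⇒ R(z) = (1 + 4/7z)/(1 − 3/7z).

Need |R(x)|<1, x<0.
x=-0.91: |R|=0.3453
R=−1: 1+4/7x = −1+3/7x ⇒ -1/7x=2 ⇒ x=2/(-1/7)=-14.0000
Confirm numerically:
  x=-13.573: |R|=0.99105 <1
  x=-5.761: |R|=0.66071 <1
  x=-5.660: |R|=0.65221 <1
  x=-14.521: |R|=1.01030 >1
  x=-14.373: |R|=1.00744 >1
  x=-14.093: |R|=1.00189 >1
So |R|<1 on (-14.0000, 0).

z* = -14.0000.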